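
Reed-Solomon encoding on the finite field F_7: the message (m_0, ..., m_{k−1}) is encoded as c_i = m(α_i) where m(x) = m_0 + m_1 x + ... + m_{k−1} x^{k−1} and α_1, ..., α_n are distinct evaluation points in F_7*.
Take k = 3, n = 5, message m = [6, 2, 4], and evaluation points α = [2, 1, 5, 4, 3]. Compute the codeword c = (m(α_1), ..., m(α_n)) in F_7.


c = [5, 5, 4, 1, 6]

Message polynomial: m(x) = 6 + 2·x + 4·x^2 (mod 7).
For each evaluation point α_i, compute m(α_i) mod 7:
  α_1 = 2: Horner steps 4 → 3 → 5, so m(2) = 5.
  α_2 = 1: Horner steps 4 → 6 → 5, so m(1) = 5.
  α_3 = 5: Horner steps 4 → 1 → 4, so m(5) = 4.
  α_4 = 4: Horner steps 4 → 4 → 1, so m(4) = 1.
  α_5 = 3: Horner steps 4 → 0 → 6, so m(3) = 6.
Codeword c = [5, 5, 4, 1, 6] ∈ F_7^5.


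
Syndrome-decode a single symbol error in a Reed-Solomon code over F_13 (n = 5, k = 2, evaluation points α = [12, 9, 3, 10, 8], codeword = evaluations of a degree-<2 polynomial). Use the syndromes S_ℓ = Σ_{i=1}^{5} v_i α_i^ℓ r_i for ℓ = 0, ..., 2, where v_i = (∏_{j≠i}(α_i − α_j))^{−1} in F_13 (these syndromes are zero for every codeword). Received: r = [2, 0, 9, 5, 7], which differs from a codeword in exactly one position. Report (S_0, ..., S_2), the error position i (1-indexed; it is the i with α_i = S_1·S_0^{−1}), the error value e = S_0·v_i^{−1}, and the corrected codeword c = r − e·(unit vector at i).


S = (1, 8, 12), error at position 5, error magnitude e = 12, c = [2, 0, 9, 5, 8].

Step 1: column multipliers v_i = (∏_{j≠i}(α_i − α_j))^{−1} mod 13.
  i = 1 (α = 12): (12−9)(12−3)(12−10)(12−8) = 3·9·2·4 = 216 ≡ 8, so v_1 = 8^{−1} = 5 (mod 13).
  i = 2 (α = 9): (9−12)(9−3)(9−10)(9−8) = (−3)·6·(−1)·1 = 18 ≡ 5, so v_2 = 5^{−1} = 8 (mod 13).
  i = 3 (α = 3): (3−12)(3−9)(3−10)(3−8) = (−9)·(−6)·(−7)·(−5) = 1890 ≡ 5, so v_3 = 5^{−1} = 8 (mod 13).
  i = 4 (α = 10): (10−12)(10−9)(10−3)(10−8) = (−2)·1·7·2 = −28 ≡ 11, so v_4 = 11^{−1} = 6 (mod 13).
  i = 5 (α = 8): (8−12)(8−9)(8−3)(8−10) = (−4)·(−1)·5·(−2) = −40 ≡ 12, so v_5 = 12^{−1} = 12 (mod 13).
  v = [5, 8, 8, 6, 12].
Step 2: syndromes of r = [2, 0, 9, 5, 7] (all sums mod 13).
  S_0 = Σ v_i r_i = 5·2 + 8·0 + 8·9 + 6·5 + 12·7 = 196 ≡ 1.
  S_1 = Σ v_i α_i r_i = 5·12·2 + 8·9·0 + 8·3·9 + 6·10·5 + 12·8·7 = 1308 ≡ 8.
  α_i^2 mod 13 = [1, 3, 9, 9, 12].
  S_2 = Σ v_i α_i^2 r_i = 5·1·2 + 8·3·0 + 8·9·9 + 6·9·5 + 12·12·7 = 1936 ≡ 12.
  S = (1, 8, 12) ≠ 0, so r is not a codeword (an error is present).
Step 3: locate the error. For a single error e at position i, S_ℓ = v_i·e·α_i^ℓ, so α_err = S_1/S_0.
  S_0^{−1} = 1^{−1} = 1 (mod 13), so α_err = 8·1 = 8 ≡ 8 = α_5. Error position i = 5.
  Consistency check: S_2/S_1 = 12·5 = 60 ≡ 8 = α_err ✓ (single-error assumption holds).
Step 4: error magnitude e = S_0/v_5 = S_0·∏_{j≠5}(α_5 − α_j) = 1·12 = 12 ≡ 12 (mod 13).
Step 5: correct position 5: c_5 = r_5 − e = 7 − 12 ≡ 8 (mod 13). Hence c = [2, 0, 9, 5, 8].
  Check: interpolating c through the α_i gives m(x) = 7 + 5·x (degree < 2) with m(α_i) = c_i for every i, so c is indeed a codeword.


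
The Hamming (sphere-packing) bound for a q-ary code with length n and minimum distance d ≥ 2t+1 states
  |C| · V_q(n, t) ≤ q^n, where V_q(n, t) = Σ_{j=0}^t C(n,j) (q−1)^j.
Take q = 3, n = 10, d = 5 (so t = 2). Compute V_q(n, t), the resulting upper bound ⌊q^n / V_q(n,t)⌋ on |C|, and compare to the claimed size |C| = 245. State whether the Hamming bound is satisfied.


V_q(n, t) = 201, q^n = 59049, Hamming bound = 293, |C| = 245 ≤ bound (satisfied).

Step 1: Compute V_q(n, t) = Σ_{j=0}^2 C(n, j) (q−1)^j.
  j = 0: C(10,0)·(2)^0 = 1·1 = 1.
  j = 1: C(10,1)·(2)^1 = 10·2 = 20.
  j = 2: C(10,2)·(2)^2 = 45·4 = 180.
  V_q(n, t) = 1 + 20 + 180 = 201.
Step 2: q^n = 3^10 = 59049.
Step 3: Hamming bound ⌊q^n / V_q(n,t)⌋ = ⌊59049/201⌋ = 293.
Step 4: Compare |C| = 245 to 293: satisfied.
The claimed |C| lies below the Hamming bound.


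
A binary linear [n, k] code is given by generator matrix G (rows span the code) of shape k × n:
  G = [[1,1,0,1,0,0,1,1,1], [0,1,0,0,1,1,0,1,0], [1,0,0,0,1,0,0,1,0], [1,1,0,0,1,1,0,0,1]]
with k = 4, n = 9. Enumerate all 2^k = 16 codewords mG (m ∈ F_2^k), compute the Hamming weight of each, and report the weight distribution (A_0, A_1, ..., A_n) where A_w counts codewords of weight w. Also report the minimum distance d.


Weight distribution: A_0 = 1, A_2 = 1, A_3 = 4, A_4 = 3, A_5 = 4, A_6 = 3. Minimum distance d = 2.

Enumerate all 2^4 = 16 messages m ∈ F_2^4.
For each, compute codeword c = mG in F_2^9, then tally its weight.
  m = 0000 → c = 000000000, weight = 0.
  m = 1000 → c = 110100111, weight = 6.
  m = 0100 → c = 010011010, weight = 4.
  m = 1100 → c = 100111101, weight = 6.
  m = 0010 → c = 100010010, weight = 3.
  m = 1010 → c = 010110101, weight = 5.
  m = 0110 → c = 110001000, weight = 3.
  m = 1110 → c = 000101111, weight = 5.
  m = 0001 → c = 110011001, weight = 5.
  m = 1001 → c = 000111110, weight = 5.
  m = 0101 → c = 100000011, weight = 3.
  m = 1101 → c = 010100100, weight = 3.
  m = 0011 → c = 010001011, weight = 4.
  m = 1011 → c = 100101100, weight = 4.
  m = 0111 → c = 000010001, weight = 2.
  m = 1111 → c = 110110110, weight = 6.
Tally weights:
  weight 0: 1 codewords.
  weight 2: 1 codewords.
  weight 3: 4 codewords.
  weight 4: 3 codewords.
  weight 5: 4 codewords.
  weight 6: 3 codewords.
Minimum distance d = smallest w > 0 with A_w > 0 = 2.
Sanity: Σ A_w = 16 = 2^4 = 16 ✓.


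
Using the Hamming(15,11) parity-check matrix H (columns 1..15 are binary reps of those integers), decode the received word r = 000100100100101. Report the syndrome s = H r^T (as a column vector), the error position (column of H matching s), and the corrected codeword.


s = (1, 0, 1, 1)^T, error position = 11, corrected codeword c = 000100100110101

Compute s = H r^T mod 2 one row at a time:
  s_1 = 0 + 0 + 1 + 0 + 0 + 1 + 0 + 1 = 3 ≡ 1 (mod 2).
  s_2 = 1 + 0 + 0 + 1 + 0 + 1 + 0 + 1 = 4 ≡ 0 (mod 2).
  s_3 = 0 + 0 + 0 + 1 + 1 + 0 + 0 + 1 = 3 ≡ 1 (mod 2).
  s_4 = 0 + 0 + 0 + 1 + 0 + 0 + 1 + 1 = 3 ≡ 1 (mod 2).
s = (1, 0, 1, 1)^T — this equals column 11 of H (binary 1011), so error is at position 11.
Correct: flip bit 11 of r = 000100100100101 to get c = 000100100110101.


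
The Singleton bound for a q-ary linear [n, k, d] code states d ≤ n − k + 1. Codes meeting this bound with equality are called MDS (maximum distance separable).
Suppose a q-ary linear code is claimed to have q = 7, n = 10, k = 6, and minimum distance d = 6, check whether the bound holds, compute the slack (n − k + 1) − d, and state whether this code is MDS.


Singleton RHS = n − k + 1 = 5, slack = -1, bound violated (no such code; not MDS).

Singleton bound: d ≤ n − k + 1.
Here n = 10, k = 6, so n − k + 1 = 5.
Given d = 6, check d ≤ 5: NO.
Slack = (n − k + 1) − d = -1.
The slack is negative: d = 6 exceeds n − k + 1 = 5 by 1, so the Singleton bound is violated and no linear [10, 6, 6]_7 code can exist. In particular it is not MDS (MDS requires d = n − k + 1 exactly).
Description: the claimed parameters are [10, 6, 6]_7; such a code would be impossible (violates the Singleton bound).


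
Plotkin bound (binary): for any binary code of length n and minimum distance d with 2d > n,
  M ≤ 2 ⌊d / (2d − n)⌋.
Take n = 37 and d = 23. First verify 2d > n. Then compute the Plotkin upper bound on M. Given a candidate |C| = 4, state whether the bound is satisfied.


Plotkin bound M ≤ 4; given |C| = 4 ≤ bound (satisfied).

Check applicability: 2d = 46, n = 37.
2d − n = 9 > 0, so Plotkin applies.
Compute d/(2d−n) = 23/9 ≈ 2.5556.
⌊d/(2d−n)⌋ = 2.
Plotkin bound: M ≤ 2·2 = 4.
Given |C| = 4, check: satisfied.
This |C| is at the Plotkin bound.


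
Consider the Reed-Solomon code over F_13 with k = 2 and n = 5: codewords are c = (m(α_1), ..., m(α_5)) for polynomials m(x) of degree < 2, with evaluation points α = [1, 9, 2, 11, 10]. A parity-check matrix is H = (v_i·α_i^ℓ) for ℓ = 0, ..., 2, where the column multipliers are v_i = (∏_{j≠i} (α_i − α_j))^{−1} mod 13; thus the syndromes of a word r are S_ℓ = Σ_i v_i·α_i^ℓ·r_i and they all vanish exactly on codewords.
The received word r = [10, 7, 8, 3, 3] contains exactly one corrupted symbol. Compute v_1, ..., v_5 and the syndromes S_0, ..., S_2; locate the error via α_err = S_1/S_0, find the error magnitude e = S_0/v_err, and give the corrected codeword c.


S = (4, 1, 10), error at position 5, error magnitude e = 11, c = [10, 7, 8, 3, 5].

Step 1: column multipliers v_i = (∏_{j≠i}(α_i − α_j))^{−1} mod 13.
  i = 1 (α = 1): (1−9)(1−2)(1−11)(1−10) = (−8)·(−1)·(−10)·(−9) = 720 ≡ 5, so v_1 = 5^{−1} = 8 (mod 13).
  i = 2 (α = 9): (9−1)(9−2)(9−11)(9−10) = 8·7·(−2)·(−1) = 112 ≡ 8, so v_2 = 8^{−1} = 5 (mod 13).
  i = 3 (α = 2): (2−1)(2−9)(2−11)(2−10) = 1·(−7)·(−9)·(−8) = −504 ≡ 3, so v_3 = 3^{−1} = 9 (mod 13).
  i = 4 (α = 11): (11−1)(11−9)(11−2)(11−10) = 10·2·9·1 = 180 ≡ 11, so v_4 = 11^{−1} = 6 (mod 13).
  i = 5 (α = 10): (10−1)(10−9)(10−2)(10−11) = 9·1·8·(−1) = −72 ≡ 6, so v_5 = 6^{−1} = 11 (mod 13).
  v = [8, 5, 9, 6, 11].
Step 2: syndromes of r = [10, 7, 8, 3, 3] (all sums mod 13).
  S_0 = Σ v_i r_i = 8·10 + 5·7 + 9·8 + 6·3 + 11·3 = 238 ≡ 4.
  S_1 = Σ v_i α_i r_i = 8·1·10 + 5·9·7 + 9·2·8 + 6·11·3 + 11·10·3 = 1067 ≡ 1.
  α_i^2 mod 13 = [1, 3, 4, 4, 9].
  S_2 = Σ v_i α_i^2 r_i = 8·1·10 + 5·3·7 + 9·4·8 + 6·4·3 + 11·9·3 = 842 ≡ 10.
  S = (4, 1, 10) ≠ 0, so r is not a codeword (an error is present).
Step 3: locate the error. For a single error e at position i, S_ℓ = v_i·e·α_i^ℓ, so α_err = S_1/S_0.
  S_0^{−1} = 4^{−1} = 10 (mod 13), so α_err = 1·10 = 10 ≡ 10 = α_5. Error position i = 5.
  Consistency check: S_2/S_1 = 10·1 = 10 ≡ 10 = α_err ✓ (single-error assumption holds).
Step 4: error magnitude e = S_0/v_5 = S_0·∏_{j≠5}(α_5 − α_j) = 4·6 = 24 ≡ 11 (mod 13).
Step 5: correct position 5: c_5 = r_5 − e = 3 − 11 ≡ 5 (mod 13). Hence c = [10, 7, 8, 3, 5].
  Check: interpolating c through the α_i gives m(x) = 12 + 11·x (degree < 2) with m(α_i) = c_i for every i, so c is indeed a codeword.


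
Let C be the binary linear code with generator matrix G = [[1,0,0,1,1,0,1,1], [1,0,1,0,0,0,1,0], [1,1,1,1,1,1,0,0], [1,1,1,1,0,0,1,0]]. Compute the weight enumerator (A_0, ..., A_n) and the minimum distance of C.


Weight distribution: A_0 = 1, A_2 = 1, A_3 = 2, A_4 = 5, A_5 = 6, A_6 = 1. Minimum distance d = 2.

Enumerate all 2^4 = 16 messages m ∈ F_2^4.
For each, compute codeword c = mG in F_2^8, then tally its weight.
  m = 0000 → c = 00000000, weight = 0.
  m = 1000 → c = 10011011, weight = 5.
  m = 0100 → c = 10100010, weight = 3.
  m = 1100 → c = 00111001, weight = 4.
  m = 0010 → c = 11111100, weight = 6.
  m = 1010 → c = 01100111, weight = 5.
  m = 0110 → c = 01011110, weight = 5.
  m = 1110 → c = 11000101, weight = 4.
  m = 0001 → c = 11110010, weight = 5.
  m = 1001 → c = 01101001, weight = 4.
  m = 0101 → c = 01010000, weight = 2.
  m = 1101 → c = 11001011, weight = 5.
  m = 0011 → c = 00001110, weight = 3.
  m = 1011 → c = 10010101, weight = 4.
  m = 0111 → c = 10101100, weight = 4.
  m = 1111 → c = 00110111, weight = 5.
Tally weights:
  weight 0: 1 codewords.
  weight 2: 1 codewords.
  weight 3: 2 codewords.
  weight 4: 5 codewords.
  weight 5: 6 codewords.
  weight 6: 1 codewords.
Minimum distance d = smallest w > 0 with A_w > 0 = 2.
Sanity: Σ A_w = 16 = 2^4 = 16 ✓.


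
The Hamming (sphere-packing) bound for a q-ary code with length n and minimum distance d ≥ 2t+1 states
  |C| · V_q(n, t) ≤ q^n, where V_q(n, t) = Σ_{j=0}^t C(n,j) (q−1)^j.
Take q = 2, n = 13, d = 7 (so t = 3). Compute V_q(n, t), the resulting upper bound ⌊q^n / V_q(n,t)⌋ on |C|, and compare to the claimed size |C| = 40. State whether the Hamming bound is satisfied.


V_q(n, t) = 378, q^n = 8192, Hamming bound = 21, |C| = 40 > bound (violated).

Step 1: Compute V_q(n, t) = Σ_{j=0}^3 C(n, j) (q−1)^j.
  j = 0: C(13,0)·(1)^0 = 1·1 = 1.
  j = 1: C(13,1)·(1)^1 = 13·1 = 13.
  j = 2: C(13,2)·(1)^2 = 78·1 = 78.
  j = 3: C(13,3)·(1)^3 = 286·1 = 286.
  V_q(n, t) = 1 + 13 + 78 + 286 = 378.
Step 2: q^n = 2^13 = 8192.
Step 3: Hamming bound ⌊q^n / V_q(n,t)⌋ = ⌊8192/378⌋ = 21.
Step 4: Compare |C| = 40 to 21: violated.
The claimed |C| lies above the Hamming bound, so no 2-ary code of length 13 with d ≥ 7 can have 40 codewords.


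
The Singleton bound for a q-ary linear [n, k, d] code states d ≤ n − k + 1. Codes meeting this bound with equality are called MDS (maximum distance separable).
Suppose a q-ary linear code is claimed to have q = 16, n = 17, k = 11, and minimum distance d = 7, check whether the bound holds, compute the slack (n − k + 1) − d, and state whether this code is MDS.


Singleton RHS = n − k + 1 = 7, slack = 0, bound satisfied, MDS.

Singleton bound: d ≤ n − k + 1.
Here n = 17, k = 11, so n − k + 1 = 7.
Given d = 7, check d ≤ 7: YES.
Slack = (n − k + 1) − d = 0.
The code is MDS (slack = 0).
Description: the claimed parameters are [17, 11, 7]_16; such a code would be MDS (meets Singleton bound).


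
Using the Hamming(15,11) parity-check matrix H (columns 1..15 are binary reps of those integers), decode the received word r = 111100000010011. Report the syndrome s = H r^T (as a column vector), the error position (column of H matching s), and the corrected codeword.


s = (1, 1, 1, 0)^T, error position = 14, corrected codeword c = 111100000010001

Compute s = H r^T mod 2 one row at a time:
  s_1 = 0 + 0 + 0 + 1 + 0 + 0 + 1 + 1 = 3 ≡ 1 (mod 2).
  s_2 = 1 + 0 + 0 + 0 + 0 + 0 + 1 + 1 = 3 ≡ 1 (mod 2).
  s_3 = 1 + 1 + 0 + 0 + 0 + 1 + 1 + 1 = 5 ≡ 1 (mod 2).
  s_4 = 1 + 1 + 0 + 0 + 0 + 1 + 0 + 1 = 4 ≡ 0 (mod 2).
s = (1, 1, 1, 0)^T — this equals column 14 of H (binary 1110), so error is at position 14.
Correct: flip bit 14 of r = 111100000010011 to get c = 111100000010001.


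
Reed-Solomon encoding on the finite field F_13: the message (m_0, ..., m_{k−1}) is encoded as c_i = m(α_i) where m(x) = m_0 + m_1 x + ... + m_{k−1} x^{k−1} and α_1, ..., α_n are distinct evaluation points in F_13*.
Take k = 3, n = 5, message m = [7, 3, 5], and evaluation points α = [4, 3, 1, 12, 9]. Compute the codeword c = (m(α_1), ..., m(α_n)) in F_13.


c = [8, 9, 2, 9, 10]

Message polynomial: m(x) = 7 + 3·x + 5·x^2 (mod 13).
For each evaluation point α_i, compute m(α_i) mod 13:
  α_1 = 4: Horner steps 5 → 10 → 8, so m(4) = 8.
  α_2 = 3: Horner steps 5 → 5 → 9, so m(3) = 9.
  α_3 = 1: Horner steps 5 → 8 → 2, so m(1) = 2.
  α_4 = 12: Horner steps 5 → 11 → 9, so m(12) = 9.
  α_5 = 9: Horner steps 5 → 9 → 10, so m(9) = 10.
Codeword c = [8, 9, 2, 9, 10] ∈ F_13^5.


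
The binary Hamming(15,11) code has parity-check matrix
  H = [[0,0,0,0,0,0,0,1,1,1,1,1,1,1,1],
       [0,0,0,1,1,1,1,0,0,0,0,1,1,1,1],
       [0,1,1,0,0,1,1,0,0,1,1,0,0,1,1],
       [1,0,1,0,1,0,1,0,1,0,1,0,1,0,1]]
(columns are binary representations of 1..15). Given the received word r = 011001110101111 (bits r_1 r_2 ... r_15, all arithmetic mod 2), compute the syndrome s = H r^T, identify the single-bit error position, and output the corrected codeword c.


s = (0, 0, 1, 0)^T, error position = 2, corrected codeword c = 001001110101111

Compute s = H r^T mod 2 one row at a time:
  s_1 = 1 + 0 + 1 + 0 + 1 + 1 + 1 + 1 = 6 ≡ 0 (mod 2).
  s_2 = 0 + 0 + 1 + 1 + 1 + 1 + 1 + 1 = 6 ≡ 0 (mod 2).
  s_3 = 1 + 1 + 1 + 1 + 1 + 0 + 1 + 1 = 7 ≡ 1 (mod 2).
  s_4 = 0 + 1 + 0 + 1 + 0 + 0 + 1 + 1 = 4 ≡ 0 (mod 2).
s = (0, 0, 1, 0)^T — this equals column 2 of H (binary 0010), so error is at position 2.
Correct: flip bit 2 of r = 011001110101111 to get c = 001001110101111.


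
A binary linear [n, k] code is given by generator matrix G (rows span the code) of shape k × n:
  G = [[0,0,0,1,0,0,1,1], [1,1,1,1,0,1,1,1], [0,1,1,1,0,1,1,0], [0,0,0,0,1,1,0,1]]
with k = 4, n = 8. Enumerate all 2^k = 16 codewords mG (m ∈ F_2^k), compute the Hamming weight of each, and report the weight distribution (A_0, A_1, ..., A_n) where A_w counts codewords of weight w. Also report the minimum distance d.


Weight distribution: A_0 = 1, A_2 = 1, A_3 = 5, A_4 = 3, A_5 = 2, A_6 = 3, A_7 = 1. Minimum distance d = 2.

Enumerate all 2^4 = 16 messages m ∈ F_2^4.
For each, compute codeword c = mG in F_2^8, then tally its weight.
  m = 0000 → c = 00000000, weight = 0.
  m = 1000 → c = 00010011, weight = 3.
  m = 0100 → c = 11110111, weight = 7.
  m = 1100 → c = 11100100, weight = 4.
  m = 0010 → c = 01110110, weight = 5.
  m = 1010 → c = 01100101, weight = 4.
  m = 0110 → c = 10000001, weight = 2.
  m = 1110 → c = 10010010, weight = 3.
  m = 0001 → c = 00001101, weight = 3.
  m = 1001 → c = 00011110, weight = 4.
  m = 0101 → c = 11111010, weight = 6.
  m = 1101 → c = 11101001, weight = 5.
  m = 0011 → c = 01111011, weight = 6.
  m = 1011 → c = 01101000, weight = 3.
  m = 0111 → c = 10001100, weight = 3.
  m = 1111 → c = 10011111, weight = 6.
Tally weights:
  weight 0: 1 codewords.
  weight 2: 1 codewords.
  weight 3: 5 codewords.
  weight 4: 3 codewords.
  weight 5: 2 codewords.
  weight 6: 3 codewords.
  weight 7: 1 codewords.
Minimum distance d = smallest w > 0 with A_w > 0 = 2.
Sanity: Σ A_w = 16 = 2^4 = 16 ✓.


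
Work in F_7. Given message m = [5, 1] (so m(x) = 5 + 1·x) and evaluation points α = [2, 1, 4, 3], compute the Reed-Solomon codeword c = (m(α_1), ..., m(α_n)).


c = [0, 6, 2, 1]

Message polynomial: m(x) = 5 + 1·x (mod 7).
For each evaluation point α_i, compute m(α_i) mod 7:
  α_1 = 2: Horner steps 1 → 0, so m(2) = 0.
  α_2 = 1: Horner steps 1 → 6, so m(1) = 6.
  α_3 = 4: Horner steps 1 → 2, so m(4) = 2.
  α_4 = 3: Horner steps 1 → 1, so m(3) = 1.
Codeword c = [0, 6, 2, 1] ∈ F_7^4.


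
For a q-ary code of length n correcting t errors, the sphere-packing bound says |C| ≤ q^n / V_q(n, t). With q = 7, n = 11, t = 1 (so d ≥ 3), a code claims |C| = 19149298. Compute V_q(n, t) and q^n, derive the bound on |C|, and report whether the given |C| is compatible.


V_q(n, t) = 67, q^n = 1977326743, Hamming bound = 29512339, |C| = 19149298 ≤ bound (satisfied).

Step 1: Compute V_q(n, t) = Σ_{j=0}^1 C(n, j) (q−1)^j.
  j = 0: C(11,0)·(6)^0 = 1·1 = 1.
  j = 1: C(11,1)·(6)^1 = 11·6 = 66.
  V_q(n, t) = 1 + 66 = 67.
Step 2: q^n = 7^11 = 1977326743.
Step 3: Hamming bound ⌊q^n / V_q(n,t)⌋ = ⌊1977326743/67⌋ = 29512339.
Step 4: Compare |C| = 19149298 to 29512339: satisfied.
The claimed |C| lies below the Hamming bound.


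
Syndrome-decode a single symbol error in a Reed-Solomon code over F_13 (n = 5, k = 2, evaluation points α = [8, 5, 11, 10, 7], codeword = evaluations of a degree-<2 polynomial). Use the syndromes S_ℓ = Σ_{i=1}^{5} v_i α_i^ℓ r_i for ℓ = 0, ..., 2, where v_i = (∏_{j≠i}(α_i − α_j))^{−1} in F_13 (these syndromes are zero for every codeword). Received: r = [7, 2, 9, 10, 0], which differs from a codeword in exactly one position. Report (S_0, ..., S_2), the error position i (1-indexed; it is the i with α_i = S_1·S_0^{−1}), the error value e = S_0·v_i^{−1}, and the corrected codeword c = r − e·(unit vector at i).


S = (12, 5, 1), error at position 1, error magnitude e = 8, c = [12, 2, 9, 10, 0].

Step 1: column multipliers v_i = (∏_{j≠i}(α_i − α_j))^{−1} mod 13.
  i = 1 (α = 8): (8−5)(8−11)(8−10)(8−7) = 3·(−3)·(−2)·1 = 18 ≡ 5, so v_1 = 5^{−1} = 8 (mod 13).
  i = 2 (α = 5): (5−8)(5−11)(5−10)(5−7) = (−3)·(−6)·(−5)·(−2) = 180 ≡ 11, so v_2 = 11^{−1} = 6 (mod 13).
  i = 3 (α = 11): (11−8)(11−5)(11−10)(11−7) = 3·6·1·4 = 72 ≡ 7, so v_3 = 7^{−1} = 2 (mod 13).
  i = 4 (α = 10): (10−8)(10−5)(10−11)(10−7) = 2·5·(−1)·3 = −30 ≡ 9, so v_4 = 9^{−1} = 3 (mod 13).
  i = 5 (α = 7): (7−8)(7−5)(7−11)(7−10) = (−1)·2·(−4)·(−3) = −24 ≡ 2, so v_5 = 2^{−1} = 7 (mod 13).
  v = [8, 6, 2, 3, 7].
Step 2: syndromes of r = [7, 2, 9, 10, 0] (all sums mod 13).
  S_0 = Σ v_i r_i = 8·7 + 6·2 + 2·9 + 3·10 + 7·0 = 116 ≡ 12.
  S_1 = Σ v_i α_i r_i = 8·8·7 + 6·5·2 + 2·11·9 + 3·10·10 + 7·7·0 = 1006 ≡ 5.
  α_i^2 mod 13 = [12, 12, 4, 9, 10].
  S_2 = Σ v_i α_i^2 r_i = 8·12·7 + 6·12·2 + 2·4·9 + 3·9·10 + 7·10·0 = 1158 ≡ 1.
  S = (12, 5, 1) ≠ 0, so r is not a codeword (an error is present).
Step 3: locate the error. For a single error e at position i, S_ℓ = v_i·e·α_i^ℓ, so α_err = S_1/S_0.
  S_0^{−1} = 12^{−1} = 12 (mod 13), so α_err = 5·12 = 60 ≡ 8 = α_1. Error position i = 1.
  Consistency check: S_2/S_1 = 1·8 = 8 ≡ 8 = α_err ✓ (single-error assumption holds).
Step 4: error magnitude e = S_0/v_1 = S_0·∏_{j≠1}(α_1 − α_j) = 12·5 = 60 ≡ 8 (mod 13).
Step 5: correct position 1: c_1 = r_1 − e = 7 − 8 ≡ 12 (mod 13). Hence c = [12, 2, 9, 10, 0].
  Check: interpolating c through the α_i gives m(x) = 7 + 12·x (degree < 2) with m(α_i) = c_i for every i, so c is indeed a codeword.


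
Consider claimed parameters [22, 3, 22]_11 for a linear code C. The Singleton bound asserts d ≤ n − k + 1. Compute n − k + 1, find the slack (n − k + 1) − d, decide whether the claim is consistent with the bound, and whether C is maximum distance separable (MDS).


Singleton RHS = n − k + 1 = 20, slack = -2, bound violated (no such code; not MDS).

Singleton bound: d ≤ n − k + 1.
Here n = 22, k = 3, so n − k + 1 = 20.
Given d = 22, check d ≤ 20: NO.
Slack = (n − k + 1) − d = -2.
The slack is negative: d = 22 exceeds n − k + 1 = 20 by 2, so the Singleton bound is violated and no linear [22, 3, 22]_11 code can exist. In particular it is not MDS (MDS requires d = n − k + 1 exactly).
Description: the claimed parameters are [22, 3, 22]_11; such a code would be impossible (violates the Singleton bound).


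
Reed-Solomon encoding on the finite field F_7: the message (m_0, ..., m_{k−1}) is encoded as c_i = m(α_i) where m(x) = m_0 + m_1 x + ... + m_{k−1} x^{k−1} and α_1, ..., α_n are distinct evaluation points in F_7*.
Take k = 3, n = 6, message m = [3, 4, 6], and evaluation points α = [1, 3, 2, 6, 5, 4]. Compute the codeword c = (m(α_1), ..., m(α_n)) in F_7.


c = [6, 6, 0, 5, 5, 3]

Message polynomial: m(x) = 3 + 4·x + 6·x^2 (mod 7).
For each evaluation point α_i, compute m(α_i) mod 7:
  α_1 = 1: Horner steps 6 → 3 → 6, so m(1) = 6.
  α_2 = 3: Horner steps 6 → 1 → 6, so m(3) = 6.
  α_3 = 2: Horner steps 6 → 2 → 0, so m(2) = 0.
  α_4 = 6: Horner steps 6 → 5 → 5, so m(6) = 5.
  α_5 = 5: Horner steps 6 → 6 → 5, so m(5) = 5.
  α_6 = 4: Horner steps 6 → 0 → 3, so m(4) = 3.
Codeword c = [6, 6, 0, 5, 5, 3] ∈ F_7^6.


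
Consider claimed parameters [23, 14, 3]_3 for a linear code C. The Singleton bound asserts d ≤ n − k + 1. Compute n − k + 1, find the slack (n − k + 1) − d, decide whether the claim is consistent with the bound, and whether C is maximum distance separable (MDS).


Singleton RHS = n − k + 1 = 10, slack = 7, bound satisfied, not MDS.

Singleton bound: d ≤ n − k + 1.
Here n = 23, k = 14, so n − k + 1 = 10.
Given d = 3, check d ≤ 10: YES.
Slack = (n − k + 1) − d = 7.
The code is NOT MDS (slack = 7 > 0).
Description: the claimed parameters are [23, 14, 3]_3; such a code would be non-MDS.


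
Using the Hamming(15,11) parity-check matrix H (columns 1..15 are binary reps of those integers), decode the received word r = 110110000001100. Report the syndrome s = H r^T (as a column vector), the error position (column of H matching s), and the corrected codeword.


s = (0, 0, 1, 1)^T, error position = 3, corrected codeword c = 111110000001100

Compute s = H r^T mod 2 one row at a time:
  s_1 = 0 + 0 + 0 + 0 + 1 + 1 + 0 + 0 = 2 ≡ 0 (mod 2).
  s_2 = 1 + 1 + 0 + 0 + 1 + 1 + 0 + 0 = 4 ≡ 0 (mod 2).
  s_3 = 1 + 0 + 0 + 0 + 0 + 0 + 0 + 0 = 1 ≡ 1 (mod 2).
  s_4 = 1 + 0 + 1 + 0 + 0 + 0 + 1 + 0 = 3 ≡ 1 (mod 2).
s = (0, 0, 1, 1)^T — this equals column 3 of H (binary 0011), so error is at position 3.
Correct: flip bit 3 of r = 110110000001100 to get c = 111110000001100.


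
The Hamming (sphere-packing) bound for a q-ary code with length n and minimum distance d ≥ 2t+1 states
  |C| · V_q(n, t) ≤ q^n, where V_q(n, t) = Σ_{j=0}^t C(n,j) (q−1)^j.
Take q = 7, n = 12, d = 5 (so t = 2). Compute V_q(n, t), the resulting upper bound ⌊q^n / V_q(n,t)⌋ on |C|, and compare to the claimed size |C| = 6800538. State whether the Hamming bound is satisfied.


V_q(n, t) = 2449, q^n = 13841287201, Hamming bound = 5651811, |C| = 6800538 > bound (violated).

Step 1: Compute V_q(n, t) = Σ_{j=0}^2 C(n, j) (q−1)^j.
  j = 0: C(12,0)·(6)^0 = 1·1 = 1.
  j = 1: C(12,1)·(6)^1 = 12·6 = 72.
  j = 2: C(12,2)·(6)^2 = 66·36 = 2376.
  V_q(n, t) = 1 + 72 + 2376 = 2449.
Step 2: q^n = 7^12 = 13841287201.
Step 3: Hamming bound ⌊q^n / V_q(n,t)⌋ = ⌊13841287201/2449⌋ = 5651811.
Step 4: Compare |C| = 6800538 to 5651811: violated.
The claimed |C| lies above the Hamming bound, so no 7-ary code of length 12 with d ≥ 5 can have 6800538 codewords.


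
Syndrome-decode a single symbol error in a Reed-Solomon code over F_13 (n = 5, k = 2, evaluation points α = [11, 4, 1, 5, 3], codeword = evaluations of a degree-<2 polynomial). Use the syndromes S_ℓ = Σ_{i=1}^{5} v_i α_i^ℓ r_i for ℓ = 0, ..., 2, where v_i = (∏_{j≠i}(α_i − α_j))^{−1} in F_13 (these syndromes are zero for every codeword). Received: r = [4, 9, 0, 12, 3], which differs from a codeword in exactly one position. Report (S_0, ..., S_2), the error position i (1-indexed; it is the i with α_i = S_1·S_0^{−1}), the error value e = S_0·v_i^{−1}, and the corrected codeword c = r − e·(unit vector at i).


S = (7, 8, 11), error at position 5, error magnitude e = 10, c = [4, 9, 0, 12, 6].

Step 1: column multipliers v_i = (∏_{j≠i}(α_i − α_j))^{−1} mod 13.
  i = 1 (α = 11): (11−4)(11−1)(11−5)(11−3) = 7·10·6·8 = 3360 ≡ 6, so v_1 = 6^{−1} = 11 (mod 13).
  i = 2 (α = 4): (4−11)(4−1)(4−5)(4−3) = (−7)·3·(−1)·1 = 21 ≡ 8, so v_2 = 8^{−1} = 5 (mod 13).
  i = 3 (α = 1): (1−11)(1−4)(1−5)(1−3) = (−10)·(−3)·(−4)·(−2) = 240 ≡ 6, so v_3 = 6^{−1} = 11 (mod 13).
  i = 4 (α = 5): (5−11)(5−4)(5−1)(5−3) = (−6)·1·4·2 = −48 ≡ 4, so v_4 = 4^{−1} = 10 (mod 13).
  i = 5 (α = 3): (3−11)(3−4)(3−1)(3−5) = (−8)·(−1)·2·(−2) = −32 ≡ 7, so v_5 = 7^{−1} = 2 (mod 13).
  v = [11, 5, 11, 10, 2].
Step 2: syndromes of r = [4, 9, 0, 12, 3] (all sums mod 13).
  S_0 = Σ v_i r_i = 11·4 + 5·9 + 11·0 + 10·12 + 2·3 = 215 ≡ 7.
  S_1 = Σ v_i α_i r_i = 11·11·4 + 5·4·9 + 11·1·0 + 10·5·12 + 2·3·3 = 1282 ≡ 8.
  α_i^2 mod 13 = [4, 3, 1, 12, 9].
  S_2 = Σ v_i α_i^2 r_i = 11·4·4 + 5·3·9 + 11·1·0 + 10·12·12 + 2·9·3 = 1805 ≡ 11.
  S = (7, 8, 11) ≠ 0, so r is not a codeword (an error is present).
Step 3: locate the error. For a single error e at position i, S_ℓ = v_i·e·α_i^ℓ, so α_err = S_1/S_0.
  S_0^{−1} = 7^{−1} = 2 (mod 13), so α_err = 8·2 = 16 ≡ 3 = α_5. Error position i = 5.
  Consistency check: S_2/S_1 = 11·5 = 55 ≡ 3 = α_err ✓ (single-error assumption holds).
Step 4: error magnitude e = S_0/v_5 = S_0·∏_{j≠5}(α_5 − α_j) = 7·7 = 49 ≡ 10 (mod 13).
Step 5: correct position 5: c_5 = r_5 − e = 3 − 10 ≡ 6 (mod 13). Hence c = [4, 9, 0, 12, 6].
  Check: interpolating c through the α_i gives m(x) = 10 + 3·x (degree < 2) with m(α_i) = c_i for every i, so c is indeed a codeword.


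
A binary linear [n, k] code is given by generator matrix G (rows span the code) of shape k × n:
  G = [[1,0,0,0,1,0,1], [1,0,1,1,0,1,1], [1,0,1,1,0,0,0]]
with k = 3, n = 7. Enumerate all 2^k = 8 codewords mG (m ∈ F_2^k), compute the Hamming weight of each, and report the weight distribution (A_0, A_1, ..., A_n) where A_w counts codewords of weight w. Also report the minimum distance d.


Weight distribution: A_0 = 1, A_2 = 1, A_3 = 3, A_4 = 2, A_5 = 1. Minimum distance d = 2.

Enumerate all 2^3 = 8 messages m ∈ F_2^3.
For each, compute codeword c = mG in F_2^7, then tally its weight.
  m = 000 → c = 0000000, weight = 0.
  m = 100 → c = 1000101, weight = 3.
  m = 010 → c = 1011011, weight = 5.
  m = 110 → c = 0011110, weight = 4.
  m = 001 → c = 1011000, weight = 3.
  m = 101 → c = 0011101, weight = 4.
  m = 011 → c = 0000011, weight = 2.
  m = 111 → c = 1000110, weight = 3.
Tally weights:
  weight 0: 1 codewords.
  weight 2: 1 codewords.
  weight 3: 3 codewords.
  weight 4: 2 codewords.
  weight 5: 1 codewords.
Minimum distance d = smallest w > 0 with A_w > 0 = 2.
Sanity: Σ A_w = 8 = 2^3 = 8 ✓.


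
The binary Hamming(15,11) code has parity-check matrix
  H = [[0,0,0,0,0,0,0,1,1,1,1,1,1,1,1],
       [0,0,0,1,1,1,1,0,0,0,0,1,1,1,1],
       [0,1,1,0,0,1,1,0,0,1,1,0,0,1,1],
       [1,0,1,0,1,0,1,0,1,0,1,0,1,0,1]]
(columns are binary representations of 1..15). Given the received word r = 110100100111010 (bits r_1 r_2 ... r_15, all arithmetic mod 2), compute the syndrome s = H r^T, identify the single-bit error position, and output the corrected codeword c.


s = (0, 0, 1, 1)^T, error position = 3, corrected codeword c = 111100100111010

Compute s = H r^T mod 2 one row at a time:
  s_1 = 0 + 0 + 1 + 1 + 1 + 0 + 1 + 0 = 4 ≡ 0 (mod 2).
  s_2 = 1 + 0 + 0 + 1 + 1 + 0 + 1 + 0 = 4 ≡ 0 (mod 2).
  s_3 = 1 + 0 + 0 + 1 + 1 + 1 + 1 + 0 = 5 ≡ 1 (mod 2).
  s_4 = 1 + 0 + 0 + 1 + 0 + 1 + 0 + 0 = 3 ≡ 1 (mod 2).
s = (0, 0, 1, 1)^T — this equals column 3 of H (binary 0011), so error is at position 3.
Correct: flip bit 3 of r = 110100100111010 to get c = 111100100111010.


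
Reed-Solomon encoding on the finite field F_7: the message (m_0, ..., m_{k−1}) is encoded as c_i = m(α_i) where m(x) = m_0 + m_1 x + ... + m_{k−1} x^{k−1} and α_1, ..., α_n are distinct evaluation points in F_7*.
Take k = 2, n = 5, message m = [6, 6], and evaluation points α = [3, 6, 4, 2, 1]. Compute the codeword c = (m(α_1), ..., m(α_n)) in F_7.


c = [3, 0, 2, 4, 5]

Message polynomial: m(x) = 6 + 6·x (mod 7).
For each evaluation point α_i, compute m(α_i) mod 7:
  α_1 = 3: Horner steps 6 → 3, so m(3) = 3.
  α_2 = 6: Horner steps 6 → 0, so m(6) = 0.
  α_3 = 4: Horner steps 6 → 2, so m(4) = 2.
  α_4 = 2: Horner steps 6 → 4, so m(2) = 4.
  α_5 = 1: Horner steps 6 → 5, so m(1) = 5.
Codeword c = [3, 0, 2, 4, 5] ∈ F_7^5.


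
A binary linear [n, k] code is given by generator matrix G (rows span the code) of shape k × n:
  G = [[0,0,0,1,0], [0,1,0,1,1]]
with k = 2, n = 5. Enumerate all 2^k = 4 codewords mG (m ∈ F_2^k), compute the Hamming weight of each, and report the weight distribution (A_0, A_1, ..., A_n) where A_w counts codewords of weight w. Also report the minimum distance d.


Weight distribution: A_0 = 1, A_1 = 1, A_2 = 1, A_3 = 1. Minimum distance d = 1.

Enumerate all 2^2 = 4 messages m ∈ F_2^2.
For each, compute codeword c = mG in F_2^5, then tally its weight.
  m = 00 → c = 00000, weight = 0.
  m = 10 → c = 00010, weight = 1.
  m = 01 → c = 01011, weight = 3.
  m = 11 → c = 01001, weight = 2.
Tally weights:
  weight 0: 1 codewords.
  weight 1: 1 codewords.
  weight 2: 1 codewords.
  weight 3: 1 codewords.
Minimum distance d = smallest w > 0 with A_w > 0 = 1.
Sanity: Σ A_w = 4 = 2^2 = 4 ✓.


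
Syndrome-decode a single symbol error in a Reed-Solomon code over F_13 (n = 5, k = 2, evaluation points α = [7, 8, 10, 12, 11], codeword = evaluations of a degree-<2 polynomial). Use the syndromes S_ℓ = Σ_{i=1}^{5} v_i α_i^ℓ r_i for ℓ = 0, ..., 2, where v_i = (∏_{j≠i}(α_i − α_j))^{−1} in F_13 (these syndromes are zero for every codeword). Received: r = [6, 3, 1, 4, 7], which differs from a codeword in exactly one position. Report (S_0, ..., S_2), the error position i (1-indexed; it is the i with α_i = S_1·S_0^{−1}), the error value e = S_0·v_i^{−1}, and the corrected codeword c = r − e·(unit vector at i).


S = (9, 12, 3), error at position 3, error magnitude e = 4, c = [6, 3, 10, 4, 7].

Step 1: column multipliers v_i = (∏_{j≠i}(α_i − α_j))^{−1} mod 13.
  i = 1 (α = 7): (7−8)(7−10)(7−12)(7−11) = (−1)·(−3)·(−5)·(−4) = 60 ≡ 8, so v_1 = 8^{−1} = 5 (mod 13).
  i = 2 (α = 8): (8−7)(8−10)(8−12)(8−11) = 1·(−2)·(−4)·(−3) = −24 ≡ 2, so v_2 = 2^{−1} = 7 (mod 13).
  i = 3 (α = 10): (10−7)(10−8)(10−12)(10−11) = 3·2·(−2)·(−1) = 12 ≡ 12, so v_3 = 12^{−1} = 12 (mod 13).
  i = 4 (α = 12): (12−7)(12−8)(12−10)(12−11) = 5·4·2·1 = 40 ≡ 1, so v_4 = 1^{−1} = 1 (mod 13).
  i = 5 (α = 11): (11−7)(11−8)(11−10)(11−12) = 4·3·1·(−1) = −12 ≡ 1, so v_5 = 1^{−1} = 1 (mod 13).
  v = [5, 7, 12, 1, 1].
Step 2: syndromes of r = [6, 3, 1, 4, 7] (all sums mod 13).
  S_0 = Σ v_i r_i = 5·6 + 7·3 + 12·1 + 1·4 + 1·7 = 74 ≡ 9.
  S_1 = Σ v_i α_i r_i = 5·7·6 + 7·8·3 + 12·10·1 + 1·12·4 + 1·11·7 = 623 ≡ 12.
  α_i^2 mod 13 = [10, 12, 9, 1, 4].
  S_2 = Σ v_i α_i^2 r_i = 5·10·6 + 7·12·3 + 12·9·1 + 1·1·4 + 1·4·7 = 692 ≡ 3.
  S = (9, 12, 3) ≠ 0, so r is not a codeword (an error is present).
Step 3: locate the error. For a single error e at position i, S_ℓ = v_i·e·α_i^ℓ, so α_err = S_1/S_0.
  S_0^{−1} = 9^{−1} = 3 (mod 13), so α_err = 12·3 = 36 ≡ 10 = α_3. Error position i = 3.
  Consistency check: S_2/S_1 = 3·12 = 36 ≡ 10 = α_err ✓ (single-error assumption holds).
Step 4: error magnitude e = S_0/v_3 = S_0·∏_{j≠3}(α_3 − α_j) = 9·12 = 108 ≡ 4 (mod 13).
Step 5: correct position 3: c_3 = r_3 − e = 1 − 4 ≡ 10 (mod 13). Hence c = [6, 3, 10, 4, 7].
  Check: interpolating c through the α_i gives m(x) = 1 + 10·x (degree < 2) with m(α_i) = c_i for every i, so c is indeed a codeword.


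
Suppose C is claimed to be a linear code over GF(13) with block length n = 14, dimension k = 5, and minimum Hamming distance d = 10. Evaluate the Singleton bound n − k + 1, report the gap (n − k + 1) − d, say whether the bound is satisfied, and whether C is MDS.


Singleton RHS = n − k + 1 = 10, slack = 0, bound satisfied, MDS.

Singleton bound: d ≤ n − k + 1.
Here n = 14, k = 5, so n − k + 1 = 10.
Given d = 10, check d ≤ 10: YES.
Slack = (n − k + 1) − d = 0.
The code is MDS (slack = 0).
Description: the claimed parameters are [14, 5, 10]_13; such a code would be MDS (meets Singleton bound).


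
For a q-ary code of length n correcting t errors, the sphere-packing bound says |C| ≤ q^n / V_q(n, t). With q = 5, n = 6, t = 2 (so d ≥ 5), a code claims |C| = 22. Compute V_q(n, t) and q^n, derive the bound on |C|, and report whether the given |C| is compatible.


V_q(n, t) = 265, q^n = 15625, Hamming bound = 58, |C| = 22 ≤ bound (satisfied).

Step 1: Compute V_q(n, t) = Σ_{j=0}^2 C(n, j) (q−1)^j.
  j = 0: C(6,0)·(4)^0 = 1·1 = 1.
  j = 1: C(6,1)·(4)^1 = 6·4 = 24.
  j = 2: C(6,2)·(4)^2 = 15·16 = 240.
  V_q(n, t) = 1 + 24 + 240 = 265.
Step 2: q^n = 5^6 = 15625.
Step 3: Hamming bound ⌊q^n / V_q(n,t)⌋ = ⌊15625/265⌋ = 58.
Step 4: Compare |C| = 22 to 58: satisfied.
The claimed |C| lies below the Hamming bound.


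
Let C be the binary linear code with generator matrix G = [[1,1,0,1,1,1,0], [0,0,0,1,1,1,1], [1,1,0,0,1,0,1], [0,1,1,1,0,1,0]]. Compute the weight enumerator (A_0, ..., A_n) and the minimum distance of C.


Weight distribution: A_0 = 1, A_1 = 1, A_2 = 1, A_3 = 4, A_4 = 5, A_5 = 3, A_6 = 1. Minimum distance d = 1.

Enumerate all 2^4 = 16 messages m ∈ F_2^4.
For each, compute codeword c = mG in F_2^7, then tally its weight.
  m = 0000 → c = 0000000, weight = 0.
  m = 1000 → c = 1101110, weight = 5.
  m = 0100 → c = 0001111, weight = 4.
  m = 1100 → c = 1100001, weight = 3.
  m = 0010 → c = 1100101, weight = 4.
  m = 1010 → c = 0001011, weight = 3.
  m = 0110 → c = 1101010, weight = 4.
  m = 1110 → c = 0000100, weight = 1.
  m = 0001 → c = 0111010, weight = 4.
  m = 1001 → c = 1010100, weight = 3.
  m = 0101 → c = 0110101, weight = 4.
  m = 1101 → c = 1011011, weight = 5.
  m = 0011 → c = 1011111, weight = 6.
  m = 1011 → c = 0110001, weight = 3.
  m = 0111 → c = 1010000, weight = 2.
  m = 1111 → c = 0111110, weight = 5.
Tally weights:
  weight 0: 1 codewords.
  weight 1: 1 codewords.
  weight 2: 1 codewords.
  weight 3: 4 codewords.
  weight 4: 5 codewords.
  weight 5: 3 codewords.
  weight 6: 1 codewords.
Minimum distance d = smallest w > 0 with A_w > 0 = 1.
Sanity: Σ A_w = 16 = 2^4 = 16 ✓.


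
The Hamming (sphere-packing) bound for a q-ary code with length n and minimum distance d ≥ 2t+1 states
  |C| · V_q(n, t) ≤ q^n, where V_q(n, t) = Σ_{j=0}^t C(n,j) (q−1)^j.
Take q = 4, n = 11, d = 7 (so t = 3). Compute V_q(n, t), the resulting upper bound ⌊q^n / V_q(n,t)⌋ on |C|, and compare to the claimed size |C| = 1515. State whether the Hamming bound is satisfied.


V_q(n, t) = 4984, q^n = 4194304, Hamming bound = 841, |C| = 1515 > bound (violated).

Step 1: Compute V_q(n, t) = Σ_{j=0}^3 C(n, j) (q−1)^j.
  j = 0: C(11,0)·(3)^0 = 1·1 = 1.
  j = 1: C(11,1)·(3)^1 = 11·3 = 33.
  j = 2: C(11,2)·(3)^2 = 55·9 = 495.
  j = 3: C(11,3)·(3)^3 = 165·27 = 4455.
  V_q(n, t) = 1 + 33 + 495 + 4455 = 4984.
Step 2: q^n = 4^11 = 4194304.
Step 3: Hamming bound ⌊q^n / V_q(n,t)⌋ = ⌊4194304/4984⌋ = 841.
Step 4: Compare |C| = 1515 to 841: violated.
The claimed |C| lies above the Hamming bound, so no 4-ary code of length 11 with d ≥ 7 can have 1515 codewords.


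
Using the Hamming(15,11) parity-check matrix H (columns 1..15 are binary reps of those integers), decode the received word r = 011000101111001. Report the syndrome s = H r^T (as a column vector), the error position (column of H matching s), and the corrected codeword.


s = (1, 1, 0, 1)^T, error position = 13, corrected codeword c = 011000101111101

Compute s = H r^T mod 2 one row at a time:
  s_1 = 0 + 1 + 1 + 1 + 1 + 0 + 0 + 1 = 5 ≡ 1 (mod 2).
  s_2 = 0 + 0 + 0 + 1 + 1 + 0 + 0 + 1 = 3 ≡ 1 (mod 2).
  s_3 = 1 + 1 + 0 + 1 + 1 + 1 + 0 + 1 = 6 ≡ 0 (mod 2).
  s_4 = 0 + 1 + 0 + 1 + 1 + 1 + 0 + 1 = 5 ≡ 1 (mod 2).
s = (1, 1, 0, 1)^T — this equals column 13 of H (binary 1101), so error is at position 13.
Correct: flip bit 13 of r = 011000101111001 to get c = 011000101111101.


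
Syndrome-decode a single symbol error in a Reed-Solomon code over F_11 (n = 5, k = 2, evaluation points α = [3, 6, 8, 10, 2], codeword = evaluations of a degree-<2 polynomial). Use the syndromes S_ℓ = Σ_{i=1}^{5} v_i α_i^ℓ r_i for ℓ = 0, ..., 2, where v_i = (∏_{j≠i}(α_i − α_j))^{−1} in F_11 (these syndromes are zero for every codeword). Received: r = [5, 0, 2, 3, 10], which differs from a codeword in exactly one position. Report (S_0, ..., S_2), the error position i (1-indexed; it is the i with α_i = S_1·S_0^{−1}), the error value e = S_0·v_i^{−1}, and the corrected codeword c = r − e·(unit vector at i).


S = (4, 2, 1), error at position 2, error magnitude e = 10, c = [5, 1, 2, 3, 10].

Step 1: column multipliers v_i = (∏_{j≠i}(α_i − α_j))^{−1} mod 11.
  i = 1 (α = 3): (3−6)(3−8)(3−10)(3−2) = (−3)·(−5)·(−7)·1 = −105 ≡ 5, so v_1 = 5^{−1} = 9 (mod 11).
  i = 2 (α = 6): (6−3)(6−8)(6−10)(6−2) = 3·(−2)·(−4)·4 = 96 ≡ 8, so v_2 = 8^{−1} = 7 (mod 11).
  i = 3 (α = 8): (8−3)(8−6)(8−10)(8−2) = 5·2·(−2)·6 = −120 ≡ 1, so v_3 = 1^{−1} = 1 (mod 11).
  i = 4 (α = 10): (10−3)(10−6)(10−8)(10−2) = 7·4·2·8 = 448 ≡ 8, so v_4 = 8^{−1} = 7 (mod 11).
  i = 5 (α = 2): (2−3)(2−6)(2−8)(2−10) = (−1)·(−4)·(−6)·(−8) = 192 ≡ 5, so v_5 = 5^{−1} = 9 (mod 11).
  v = [9, 7, 1, 7, 9].
Step 2: syndromes of r = [5, 0, 2, 3, 10] (all sums mod 11).
  S_0 = Σ v_i r_i = 9·5 + 7·0 + 1·2 + 7·3 + 9·10 = 158 ≡ 4.
  S_1 = Σ v_i α_i r_i = 9·3·5 + 7·6·0 + 1·8·2 + 7·10·3 + 9·2·10 = 541 ≡ 2.
  α_i^2 mod 11 = [9, 3, 9, 1, 4].
  S_2 = Σ v_i α_i^2 r_i = 9·9·5 + 7·3·0 + 1·9·2 + 7·1·3 + 9·4·10 = 804 ≡ 1.
  S = (4, 2, 1) ≠ 0, so r is not a codeword (an error is present).
Step 3: locate the error. For a single error e at position i, S_ℓ = v_i·e·α_i^ℓ, so α_err = S_1/S_0.
  S_0^{−1} = 4^{−1} = 3 (mod 11), so α_err = 2·3 = 6 ≡ 6 = α_2. Error position i = 2.
  Consistency check: S_2/S_1 = 1·6 = 6 ≡ 6 = α_err ✓ (single-error assumption holds).
Step 4: error magnitude e = S_0/v_2 = S_0·∏_{j≠2}(α_2 − α_j) = 4·8 = 32 ≡ 10 (mod 11).
Step 5: correct position 2: c_2 = r_2 − e = 0 − 10 ≡ 1 (mod 11). Hence c = [5, 1, 2, 3, 10].
  Check: interpolating c through the α_i gives m(x) = 9 + 6·x (degree < 2) with m(α_i) = c_i for every i, so c is indeed a codeword.
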